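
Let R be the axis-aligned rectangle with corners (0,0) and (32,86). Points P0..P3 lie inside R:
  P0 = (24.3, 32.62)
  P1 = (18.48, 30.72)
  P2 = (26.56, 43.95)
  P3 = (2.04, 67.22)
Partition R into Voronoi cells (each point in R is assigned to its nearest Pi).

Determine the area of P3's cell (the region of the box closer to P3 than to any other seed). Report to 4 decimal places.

Area of P3's cell: 903.7884

1. box [0,32]×[0,86]: [(0, 0) (32, 0) (32, 86) (0, 86)]
2. ⊥bis P3·P0 via (13.17,49.92): [(0, 41.447) (32, 62.0343) (32, 86) (0, 86)]  |A|=1096.298
3. ⊥bis P3·P1 via (10.26,48.97): [(0, 44.3488) (15.0395, 51.1227) (32, 62.0343) (32, 86) (0, 86)]  |A|=1074.4777
4. ⊥bis P3·P2 via (14.3,55.585): [(0, 44.3488) (6.3516, 47.2096) (32, 74.2358) (32, 86) (0, 86)]  |A|=903.7884
5. canonical 5-gon: [(0, 44.3488) (6.3516, 47.2096) (32, 74.2358) (32, 86) (0, 86)]
6. shoelace: 903.7884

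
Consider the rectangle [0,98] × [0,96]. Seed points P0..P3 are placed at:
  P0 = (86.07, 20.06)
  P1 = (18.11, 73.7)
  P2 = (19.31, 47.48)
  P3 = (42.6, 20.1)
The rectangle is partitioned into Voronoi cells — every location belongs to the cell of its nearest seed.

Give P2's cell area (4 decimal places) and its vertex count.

Area of P2's cell: 1697.5119 (4 vertices)

1. box [0,98]×[0,96]: [(0, 0) (98, 0) (98, 96) (0, 96)]
2. ⊥bis P2·P0 via (52.69,33.77): [(0, 0) (38.8198, 0) (78.2494, 96) (0, 96)]  |A|=5619.3232
3. ⊥bis P2·P1 via (18.71,60.59): [(0, 59.7337) (0, 0) (38.8198, 0) (64.5677, 62.6887)]  |A|=3145.2155
4. ⊥bis P2·P3 via (30.955,33.79): [(0, 59.7337) (0, 7.459) (64.3738, 62.2167) (64.5677, 62.6887)]  |A|=1697.5119
5. canonical 4-gon: [(0, 59.7337) (0, 7.459) (64.3738, 62.2167) (64.5677, 62.6887)]
6. shoelace: 1697.5119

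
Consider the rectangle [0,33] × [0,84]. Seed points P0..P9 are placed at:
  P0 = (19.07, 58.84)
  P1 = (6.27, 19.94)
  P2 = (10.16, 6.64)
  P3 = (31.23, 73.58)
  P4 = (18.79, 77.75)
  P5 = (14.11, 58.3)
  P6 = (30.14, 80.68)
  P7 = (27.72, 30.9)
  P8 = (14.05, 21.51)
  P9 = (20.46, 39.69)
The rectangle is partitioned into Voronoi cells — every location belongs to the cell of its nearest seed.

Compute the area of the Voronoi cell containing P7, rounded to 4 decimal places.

1. box [0,33]×[0,84]: [(0, 0) (33, 0) (33, 84) (0, 84)]
2. ⊥bis P7·P0 via (23.395,44.87): [(0, 37.6271) (0, 0) (33, 0) (33, 47.8436)]  |A|=1410.267
3. ⊥bis P7·P1 via (16.995,25.42): [(9.2884, 40.5027) (29.9835, 0) (33, 0) (33, 47.8436)]  |A|=628.3128
4. ⊥bis P7·P2 via (18.94,18.77): [(9.2884, 40.5027) (21.2455, 17.1012) (33, 8.593) (33, 47.8436)]  |A|=552.0167
5. ⊥bis P7·P3 via (29.475,52.24): [(9.2884, 40.5027) (21.2455, 17.1012) (33, 8.593) (33, 47.8436)]  |A|=552.0167
6. ⊥bis P7·P4 via (23.255,54.325): [(9.2884, 40.5027) (21.2455, 17.1012) (33, 8.593) (33, 47.8436)]  |A|=552.0167
7. ⊥bis P7·P5 via (20.915,44.6): [(18.2548, 43.2786) (9.9722, 39.1645) (21.2455, 17.1012) (33, 8.593) (33, 47.8436)]  |A|=545.0684
8. ⊥bis P7·P6 via (28.93,55.79): [(18.2548, 43.2786) (9.9722, 39.1645) (21.2455, 17.1012) (33, 8.593) (33, 47.8436)]  |A|=545.0684
9. ⊥bis P7·P8 via (20.885,26.205): [(18.2548, 43.2786) (11.4715, 39.9093) (32.9657, 8.6178) (33, 8.593) (33, 47.8436)]  |A|=432.1317
10. ⊥bis P7·P9 via (24.09,35.295): [(18.0613, 30.3157) (32.9657, 8.6178) (33, 8.593) (33, 42.6541)]  |A|=254.6005
11. canonical 4-gon: [(18.0613, 30.3157) (32.9657, 8.6178) (33, 8.593) (33, 42.6541)]
12. shoelace: 254.6005

Area of P7's cell: 254.6005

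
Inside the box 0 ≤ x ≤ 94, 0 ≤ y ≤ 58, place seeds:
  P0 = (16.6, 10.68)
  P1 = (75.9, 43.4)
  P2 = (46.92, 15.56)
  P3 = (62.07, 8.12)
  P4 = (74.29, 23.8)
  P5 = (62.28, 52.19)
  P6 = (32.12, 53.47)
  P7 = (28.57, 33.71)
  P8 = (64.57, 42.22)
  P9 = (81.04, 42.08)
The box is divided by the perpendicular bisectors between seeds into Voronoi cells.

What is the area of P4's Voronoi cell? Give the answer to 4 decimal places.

1. box [0,94]×[0,58]: [(0, 0) (94, 0) (94, 58) (0, 58)]
2. ⊥bis P4·P0 via (45.445,17.24): [(49.3658, 0) (94, 0) (94, 58) (36.1753, 58)]  |A|=2971.3103
3. ⊥bis P4·P1 via (75.095,33.6): [(41.0891, 36.3933) (49.3658, 0) (94, 0) (94, 32.0471)]  |A|=1660.0147
4. ⊥bis P4·P2 via (60.605,19.68): [(55.9406, 35.1734) (66.5299, 0) (94, 0) (94, 32.0471)]  |A|=1092.9563
5. ⊥bis P4·P3 via (68.18,15.96): [(55.9406, 35.1734) (59.7461, 22.5328) (88.659, 0) (94, 0) (94, 32.0471)]  |A|=843.6408
6. ⊥bis P4·P5 via (68.285,37.995): [(60.6924, 34.7831) (56.5816, 33.044) (59.7461, 22.5328) (88.659, 0) (94, 0) (94, 32.0471)]  |A|=838.7067
7. ⊥bis P4·P6 via (53.205,38.635): [(60.6924, 34.7831) (56.5816, 33.044) (59.7461, 22.5328) (88.659, 0) (94, 0) (94, 32.0471)]  |A|=838.7067
8. ⊥bis P4·P7 via (51.43,28.755): [(60.6924, 34.7831) (56.5816, 33.044) (59.7461, 22.5328) (88.659, 0) (94, 0) (94, 32.0471)]  |A|=838.7067
9. ⊥bis P4·P8 via (69.43,33.01): [(71.1605, 33.9232) (58.3518, 27.1642) (59.7461, 22.5328) (88.659, 0) (94, 0) (94, 32.0471)]  |A|=784.198
10. ⊥bis P4·P9 via (77.665,32.94): [(76.1015, 33.5173) (71.1605, 33.9232) (58.3518, 27.1642) (59.7461, 22.5328) (88.659, 0) (94, 0) (94, 26.9082)]  |A|=738.2089
11. canonical 7-gon: [(76.1015, 33.5173) (71.1605, 33.9232) (58.3518, 27.1642) (59.7461, 22.5328) (88.659, 0) (94, 0) (94, 26.9082)]
12. shoelace: 738.2089

Area of P4's cell: 738.2089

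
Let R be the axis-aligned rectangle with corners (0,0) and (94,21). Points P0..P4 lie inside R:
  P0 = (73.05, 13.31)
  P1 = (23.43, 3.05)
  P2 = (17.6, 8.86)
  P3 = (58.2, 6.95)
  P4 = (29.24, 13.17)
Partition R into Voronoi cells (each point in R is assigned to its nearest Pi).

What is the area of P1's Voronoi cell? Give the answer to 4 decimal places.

1. box [0,94]×[0,21]: [(0, 0) (94, 0) (94, 21) (0, 21)]
2. ⊥bis P1·P0 via (48.24,8.18): [(0, 0) (49.9314, 0) (45.5892, 21) (0, 21)]  |A|=1002.9661
3. ⊥bis P1·P2 via (20.515,5.955): [(14.5804, 0) (49.9314, 0) (45.5892, 21) (35.5084, 21)]  |A|=477.0335
4. ⊥bis P1·P3 via (40.815,5): [(14.5804, 0) (41.3758, 0) (39.0203, 21) (35.5084, 21)]  |A|=318.2273
5. ⊥bis P1·P4 via (26.335,8.11): [(23.9991, 9.4511) (14.5804, 0) (40.4612, 0)]  |A|=122.3005
6. canonical 3-gon: [(23.9991, 9.4511) (14.5804, 0) (40.4612, 0)]
7. shoelace: 122.3005

Area of P1's cell: 122.3005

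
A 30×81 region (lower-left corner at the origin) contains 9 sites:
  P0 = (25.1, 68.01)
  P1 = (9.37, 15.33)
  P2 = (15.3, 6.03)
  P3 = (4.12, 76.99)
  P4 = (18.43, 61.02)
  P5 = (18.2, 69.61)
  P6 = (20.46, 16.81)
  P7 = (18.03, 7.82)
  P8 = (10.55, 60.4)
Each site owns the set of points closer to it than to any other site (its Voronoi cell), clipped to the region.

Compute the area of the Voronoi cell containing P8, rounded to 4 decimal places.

Area of P8's cell: 445.2973

1. box [0,30]×[0,81]: [(0, 0) (30, 0) (30, 81) (0, 81)]
2. ⊥bis P8·P0 via (17.825,64.205): [(0, 0) (30, 0) (30, 40.9269) (9.0408, 81) (0, 81)]  |A|=2010.0503
3. ⊥bis P8·P1 via (9.96,37.865): [(0, 38.1258) (30, 37.3403) (30, 40.9269) (9.0408, 81) (0, 81)]  |A|=878.0589
4. ⊥bis P8·P2 via (12.925,33.215): [(0, 38.1258) (30, 37.3403) (30, 40.9269) (9.0408, 81) (0, 81)]  |A|=878.0589
5. ⊥bis P8·P3 via (7.335,68.695): [(0, 65.8521) (0, 38.1258) (30, 37.3403) (30, 40.9269) (14.1044, 71.3187)]  |A|=727.4696
6. ⊥bis P8·P4 via (14.49,60.71): [(13.6686, 71.1498) (0, 65.8521) (0, 38.1258) (16.3005, 37.699)]  |A|=461.5608
7. ⊥bis P8·P5 via (14.375,65.005): [(14.1365, 65.2031) (9.1061, 69.3814) (0, 65.8521) (0, 38.1258) (16.3005, 37.699)]  |A|=447.5813
8. ⊥bis P8·P6 via (15.505,38.605): [(16.2165, 38.7668) (14.1365, 65.2031) (9.1061, 69.3814) (0, 65.8521) (0, 38.1258) (12.0136, 37.8112)]  |A|=445.2973
9. ⊥bis P8·P7 via (14.29,34.11): [(16.2165, 38.7668) (14.1365, 65.2031) (9.1061, 69.3814) (0, 65.8521) (0, 38.1258) (12.0136, 37.8112)]  |A|=445.2973
10. canonical 6-gon: [(16.2165, 38.7668) (14.1365, 65.2031) (9.1061, 69.3814) (0, 65.8521) (0, 38.1258) (12.0136, 37.8112)]
11. shoelace: 445.2973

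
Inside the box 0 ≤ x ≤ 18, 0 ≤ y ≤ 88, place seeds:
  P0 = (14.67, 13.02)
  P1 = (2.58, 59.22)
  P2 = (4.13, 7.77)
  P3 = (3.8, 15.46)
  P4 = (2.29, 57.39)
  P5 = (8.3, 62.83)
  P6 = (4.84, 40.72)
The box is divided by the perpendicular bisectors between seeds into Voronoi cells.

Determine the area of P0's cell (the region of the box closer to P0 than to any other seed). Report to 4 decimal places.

Area of P0's cell: 200.9422

1. box [0,18]×[0,88]: [(0, 0) (18, 0) (18, 88) (0, 88)]
2. ⊥bis P0·P1 via (8.625,36.12): [(0, 33.8629) (0, 0) (18, 0) (18, 38.5733)]  |A|=651.9264
3. ⊥bis P0·P2 via (9.4,10.395): [(0, 33.8629) (0, 29.2666) (14.5778, 0) (18, 0) (18, 38.5733)]  |A|=438.6053
4. ⊥bis P0·P3 via (9.235,14.24): [(14.491, 37.6551) (8.6913, 11.8178) (14.5778, 0) (18, 0) (18, 38.5733)]  |A|=242.4241
5. ⊥bis P0·P4 via (8.48,35.205): [(14.3059, 36.8305) (8.6913, 11.8178) (14.5778, 0) (18, 0) (18, 37.8612)]  |A|=239.7472
6. ⊥bis P0·P5 via (11.485,37.925): [(14.3059, 36.8305) (8.6913, 11.8178) (14.5778, 0) (18, 0) (18, 37.8612)]  |A|=239.7472
7. ⊥bis P0·P6 via (9.755,26.87): [(12.2704, 27.7627) (8.6913, 11.8178) (14.5778, 0) (18, 0) (18, 29.7959)]  |A|=200.9422
8. canonical 5-gon: [(12.2704, 27.7627) (8.6913, 11.8178) (14.5778, 0) (18, 0) (18, 29.7959)]
9. shoelace: 200.9422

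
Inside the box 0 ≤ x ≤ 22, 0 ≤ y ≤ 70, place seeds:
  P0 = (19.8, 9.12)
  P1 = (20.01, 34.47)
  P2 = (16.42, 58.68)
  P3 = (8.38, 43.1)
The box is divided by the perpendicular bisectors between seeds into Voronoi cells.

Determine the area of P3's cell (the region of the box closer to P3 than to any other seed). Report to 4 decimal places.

1. box [0,22]×[0,70]: [(0, 0) (22, 0) (22, 70) (0, 70)]
2. ⊥bis P3·P0 via (14.09,26.11): [(0, 21.3746) (22, 28.7684) (22, 70) (0, 70)]  |A|=988.4267
3. ⊥bis P3·P1 via (14.195,38.785): [(0, 21.3746) (1.6995, 21.9458) (22, 49.3032) (22, 70) (0, 70)]  |A|=779.9936
4. ⊥bis P3·P2 via (12.4,50.89): [(0, 57.289) (0, 21.3746) (1.6995, 21.9458) (20.1932, 46.8683)]  |A|=378.5098
5. canonical 4-gon: [(0, 57.289) (0, 21.3746) (1.6995, 21.9458) (20.1932, 46.8683)]
6. shoelace: 378.5098

Area of P3's cell: 378.5098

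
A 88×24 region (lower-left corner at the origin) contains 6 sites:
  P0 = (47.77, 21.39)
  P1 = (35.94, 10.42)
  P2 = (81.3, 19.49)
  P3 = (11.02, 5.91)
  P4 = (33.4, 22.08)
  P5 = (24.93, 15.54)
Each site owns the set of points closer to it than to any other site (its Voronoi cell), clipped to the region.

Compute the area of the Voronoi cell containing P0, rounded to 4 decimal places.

1. box [0,88]×[0,24]: [(0, 0) (88, 0) (88, 24) (0, 24)]
2. ⊥bis P0·P1 via (41.855,15.905): [(56.6038, 0) (88, 0) (88, 24) (34.3485, 24)]  |A|=1020.5731
3. ⊥bis P0·P2 via (64.535,20.44): [(56.6038, 0) (63.3768, 0) (64.7367, 24) (34.3485, 24)]  |A|=445.9349
4. ⊥bis P0·P3 via (29.395,13.65): [(56.6038, 0) (63.3768, 0) (64.7367, 24) (34.3485, 24)]  |A|=445.9349
5. ⊥bis P0·P4 via (40.585,21.735): [(40.3814, 17.4942) (56.6038, 0) (63.3768, 0) (64.7367, 24) (40.6938, 24)]  |A|=425.2942
6. ⊥bis P0·P5 via (36.35,18.465): [(40.3814, 17.4942) (56.6038, 0) (63.3768, 0) (64.7367, 24) (40.6938, 24)]  |A|=425.2942
7. canonical 5-gon: [(40.3814, 17.4942) (56.6038, 0) (63.3768, 0) (64.7367, 24) (40.6938, 24)]
8. shoelace: 425.2942

Area of P0's cell: 425.2942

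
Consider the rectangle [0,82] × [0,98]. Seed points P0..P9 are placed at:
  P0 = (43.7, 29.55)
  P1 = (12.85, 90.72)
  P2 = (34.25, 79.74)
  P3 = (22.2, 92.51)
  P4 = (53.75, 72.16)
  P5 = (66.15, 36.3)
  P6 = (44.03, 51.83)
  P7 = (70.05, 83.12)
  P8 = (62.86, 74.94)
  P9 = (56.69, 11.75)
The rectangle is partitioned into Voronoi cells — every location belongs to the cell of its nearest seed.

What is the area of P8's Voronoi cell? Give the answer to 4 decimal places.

1. box [0,82]×[0,98]: [(0, 0) (82, 0) (82, 98) (0, 98)]
2. ⊥bis P8·P0 via (53.28,52.245): [(0, 74.7355) (82, 40.1217) (82, 98) (0, 98)]  |A|=3326.8526
3. ⊥bis P8·P1 via (37.855,82.83): [(31.1517, 61.5858) (82, 40.1217) (82, 98) (42.6417, 98)]  |A|=2188.1073
4. ⊥bis P8·P2 via (48.555,77.34): [(44.9357, 55.7673) (82, 40.1217) (82, 98) (52.0212, 98)]  |A|=1705.6523
5. ⊥bis P8·P3 via (42.53,83.725): [(44.9357, 55.7673) (82, 40.1217) (82, 98) (52.0212, 98)]  |A|=1705.6523
6. ⊥bis P8·P4 via (58.305,73.55): [(51.6035, 95.5106) (66.5107, 46.6601) (82, 40.1217) (82, 98) (52.0212, 98)]  |A|=1246.5584
7. ⊥bis P8·P5 via (64.505,55.62): [(51.6035, 95.5106) (63.795, 55.5595) (82, 57.1096) (82, 98) (52.0212, 98)]  |A|=1031.8807
8. ⊥bis P8·P6 via (53.445,63.385): [(51.6035, 95.5106) (63.795, 55.5595) (82, 57.1096) (82, 98) (52.0212, 98)]  |A|=1031.8807
9. ⊥bis P8·P7 via (66.455,79.03): [(53.0324, 90.8281) (63.795, 55.5595) (82, 57.1096) (82, 65.3664)]  |A|=448.9629
10. ⊥bis P8·P9 via (59.775,43.345): [(53.0324, 90.8281) (63.795, 55.5595) (82, 57.1096) (82, 65.3664)]  |A|=448.9629
11. canonical 4-gon: [(53.0324, 90.8281) (63.795, 55.5595) (82, 57.1096) (82, 65.3664)]
12. shoelace: 448.9629

Area of P8's cell: 448.9629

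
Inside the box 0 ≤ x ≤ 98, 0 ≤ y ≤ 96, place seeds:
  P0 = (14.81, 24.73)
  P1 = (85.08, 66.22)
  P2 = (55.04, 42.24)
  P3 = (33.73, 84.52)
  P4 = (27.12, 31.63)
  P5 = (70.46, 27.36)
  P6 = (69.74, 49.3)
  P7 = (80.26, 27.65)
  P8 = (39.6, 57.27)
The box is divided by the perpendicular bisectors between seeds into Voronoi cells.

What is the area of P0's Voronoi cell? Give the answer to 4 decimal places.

1. box [0,98]×[0,96]: [(0, 0) (98, 0) (98, 96) (0, 96)]
2. ⊥bis P0·P1 via (49.945,45.475): [(0, 0) (76.7951, 0) (20.1132, 96) (0, 96)]  |A|=4651.5981
3. ⊥bis P0·P2 via (34.925,33.485): [(0, 0) (49.4993, 0) (7.7155, 96) (0, 96)]  |A|=2746.309
4. ⊥bis P0·P3 via (24.27,54.625): [(0, 62.305) (0, 0) (49.4993, 0) (25.9561, 54.0914)]  |A|=2147.3409
5. ⊥bis P0·P4 via (20.965,28.18): [(2.2334, 61.5983) (0, 62.305) (0, 0) (36.7605, 0)]  |A|=1201.7659
6. ⊥bis P0·P5 via (42.635,26.045): [(2.2334, 61.5983) (0, 62.305) (0, 0) (36.7605, 0)]  |A|=1201.7659
7. ⊥bis P0·P6 via (42.275,37.015): [(2.2334, 61.5983) (0, 62.305) (0, 0) (36.7605, 0)]  |A|=1201.7659
8. ⊥bis P0·P7 via (47.535,26.19): [(2.2334, 61.5983) (0, 62.305) (0, 0) (36.7605, 0)]  |A|=1201.7659
9. ⊥bis P0·P8 via (27.205,41): [(3.7733, 58.851) (0, 61.7256) (0, 0) (36.7605, 0)]  |A|=1198.1491
10. canonical 4-gon: [(3.7733, 58.851) (0, 61.7256) (0, 0) (36.7605, 0)]
11. shoelace: 1198.1491

Area of P0's cell: 1198.1491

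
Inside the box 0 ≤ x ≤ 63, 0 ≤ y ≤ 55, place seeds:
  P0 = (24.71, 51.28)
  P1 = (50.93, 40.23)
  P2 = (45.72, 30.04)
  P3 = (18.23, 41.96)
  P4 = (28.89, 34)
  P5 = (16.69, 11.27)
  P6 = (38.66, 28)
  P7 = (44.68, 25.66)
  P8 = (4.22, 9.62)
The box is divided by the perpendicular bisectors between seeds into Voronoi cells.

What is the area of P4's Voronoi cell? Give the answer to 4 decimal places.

1. box [0,63]×[0,55]: [(0, 0) (63, 0) (63, 55) (0, 55)]
2. ⊥bis P4·P0 via (26.8,42.64): [(0, 36.1571) (0, 0) (63, 0) (63, 51.3967)]  |A|=2757.946
3. ⊥bis P4·P1 via (39.91,37.115): [(37.6092, 45.2547) (0, 36.1571) (0, 0) (50.4012, 0)]  |A|=1820.3661
4. ⊥bis P4·P2 via (37.305,32.02): [(39.1426, 39.8298) (37.6092, 45.2547) (0, 36.1571) (0, 0) (29.7709, 0)]  |A|=1409.5148
5. ⊥bis P4·P3 via (23.56,37.98): [(39.1426, 39.8298) (37.6092, 45.2547) (27.0925, 42.7108) (0, 6.4285) (0, 0) (29.7709, 0)]  |A|=1006.8033
6. ⊥bis P4·P5 via (22.79,22.635): [(33.7168, 16.7702) (39.1426, 39.8298) (37.6092, 45.2547) (27.0925, 42.7108) (15.1598, 26.7304)]  |A|=384.9277
7. ⊥bis P4·P6 via (33.775,31): [(27.1881, 20.2744) (39.1084, 39.6846) (39.1426, 39.8298) (37.6092, 45.2547) (27.0925, 42.7108) (15.1598, 26.7304)]  |A|=300.6805
8. ⊥bis P4·P7 via (36.785,29.83): [(27.1881, 20.2744) (39.1084, 39.6846) (39.1426, 39.8298) (37.6092, 45.2547) (27.0925, 42.7108) (15.1598, 26.7304)]  |A|=300.6805
9. ⊥bis P4·P8 via (16.555,21.81): [(27.1881, 20.2744) (39.1084, 39.6846) (39.1426, 39.8298) (37.6092, 45.2547) (27.0925, 42.7108) (15.1598, 26.7304)]  |A|=300.6805
10. canonical 6-gon: [(27.1881, 20.2744) (39.1084, 39.6846) (39.1426, 39.8298) (37.6092, 45.2547) (27.0925, 42.7108) (15.1598, 26.7304)]
11. shoelace: 300.6805

Area of P4's cell: 300.6805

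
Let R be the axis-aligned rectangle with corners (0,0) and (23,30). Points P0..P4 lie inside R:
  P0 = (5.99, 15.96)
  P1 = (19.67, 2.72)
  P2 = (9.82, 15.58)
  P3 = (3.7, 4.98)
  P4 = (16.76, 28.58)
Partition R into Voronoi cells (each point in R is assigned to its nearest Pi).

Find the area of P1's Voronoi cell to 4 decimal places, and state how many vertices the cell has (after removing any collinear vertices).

1. box [0,23]×[0,30]: [(0, 0) (23, 0) (23, 30) (0, 30)]
2. ⊥bis P1·P0 via (12.83,9.34): [(3.7904, 0) (23, 0) (23, 19.848)]  |A|=190.6357
3. ⊥bis P1·P2 via (14.745,9.15): [(6.6316, 2.9356) (3.7904, 0) (23, 0) (23, 15.4728)]  |A|=154.8288
4. ⊥bis P1·P3 via (11.685,3.85): [(12.1542, 7.1656) (11.1402, 0) (23, 0) (23, 15.4728)]  |A|=126.3991
5. ⊥bis P1·P4 via (18.215,15.65): [(12.1542, 7.1656) (11.1402, 0) (23, 0) (23, 15.4728)]  |A|=126.3991
6. canonical 4-gon: [(12.1542, 7.1656) (11.1402, 0) (23, 0) (23, 15.4728)]
7. shoelace: 126.3991

Area of P1's cell: 126.3991 (4 vertices)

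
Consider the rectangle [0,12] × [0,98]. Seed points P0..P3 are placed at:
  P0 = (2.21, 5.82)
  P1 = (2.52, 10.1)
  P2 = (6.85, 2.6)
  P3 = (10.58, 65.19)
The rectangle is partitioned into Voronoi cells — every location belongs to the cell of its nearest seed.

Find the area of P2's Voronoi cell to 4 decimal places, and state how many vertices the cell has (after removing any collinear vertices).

1. box [0,12]×[0,98]: [(0, 0) (12, 0) (12, 98) (0, 98)]
2. ⊥bis P2·P0 via (4.53,4.21): [(1.6084, 0) (12, 0) (12, 14.9742)]  |A|=77.803
3. ⊥bis P2·P1 via (4.685,6.35): [(6.9042, 7.6312) (1.6084, 0) (12, 0) (12, 10.5732)]  |A|=66.5897
4. ⊥bis P2·P3 via (8.715,33.895): [(6.9042, 7.6312) (1.6084, 0) (12, 0) (12, 10.5732)]  |A|=66.5897
5. canonical 4-gon: [(6.9042, 7.6312) (1.6084, 0) (12, 0) (12, 10.5732)]
6. shoelace: 66.5897

Area of P2's cell: 66.5897 (4 vertices)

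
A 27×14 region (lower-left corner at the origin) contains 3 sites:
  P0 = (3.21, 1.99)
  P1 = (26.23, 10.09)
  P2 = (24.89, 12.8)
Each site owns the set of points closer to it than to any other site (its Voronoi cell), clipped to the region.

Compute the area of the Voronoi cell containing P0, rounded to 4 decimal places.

Area of P0's cell: 196.7465

1. box [0,27]×[0,14]: [(0, 0) (27, 0) (27, 14) (0, 14)]
2. ⊥bis P0·P1 via (14.72,6.04): [(0, 0) (16.8453, 0) (11.9191, 14) (0, 14)]  |A|=201.3509
3. ⊥bis P0·P2 via (14.05,7.395): [(0, 0) (16.8453, 0) (14.7065, 6.0783) (10.7566, 14) (0, 14)]  |A|=196.7465
4. canonical 5-gon: [(0, 0) (16.8453, 0) (14.7065, 6.0783) (10.7566, 14) (0, 14)]
5. shoelace: 196.7465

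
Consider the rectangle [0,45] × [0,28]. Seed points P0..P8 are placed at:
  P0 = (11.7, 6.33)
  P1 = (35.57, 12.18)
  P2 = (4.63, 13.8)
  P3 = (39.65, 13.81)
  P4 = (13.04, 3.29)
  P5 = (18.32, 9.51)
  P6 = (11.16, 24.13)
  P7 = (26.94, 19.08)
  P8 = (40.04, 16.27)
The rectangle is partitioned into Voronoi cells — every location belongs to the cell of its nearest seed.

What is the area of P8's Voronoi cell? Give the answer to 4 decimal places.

Area of P8's cell: 132.3004

1. box [0,45]×[0,28]: [(0, 0) (45, 0) (45, 28) (0, 28)]
2. ⊥bis P8·P0 via (25.87,11.3): [(29.8334, 0) (45, 0) (45, 28) (20.0126, 28)]  |A|=562.156
3. ⊥bis P8·P1 via (37.805,14.225): [(45, 6.3615) (45, 28) (25.201, 28)]  |A|=214.2099
4. ⊥bis P8·P2 via (22.335,15.035): [(45, 6.3615) (45, 28) (25.201, 28)]  |A|=214.2099
5. ⊥bis P8·P3 via (39.845,15.04): [(36.5866, 15.5566) (45, 14.2227) (45, 28) (25.201, 28)]  |A|=181.1401
6. ⊥bis P8·P4 via (26.54,9.78): [(36.5866, 15.5566) (45, 14.2227) (45, 28) (25.201, 28)]  |A|=181.1401
7. ⊥bis P8·P5 via (29.18,12.89): [(36.5866, 15.5566) (45, 14.2227) (45, 28) (25.201, 28)]  |A|=181.1401
8. ⊥bis P8·P6 via (25.6,20.2): [(27.1447, 25.8757) (36.5866, 15.5566) (45, 14.2227) (45, 28) (27.7229, 28)]  |A|=178.4616
9. ⊥bis P8·P7 via (33.49,17.675): [(33.71, 18.7005) (36.5866, 15.5566) (45, 14.2227) (45, 28) (35.7048, 28)]  |A|=132.3004
10. canonical 5-gon: [(33.71, 18.7005) (36.5866, 15.5566) (45, 14.2227) (45, 28) (35.7048, 28)]
11. shoelace: 132.3004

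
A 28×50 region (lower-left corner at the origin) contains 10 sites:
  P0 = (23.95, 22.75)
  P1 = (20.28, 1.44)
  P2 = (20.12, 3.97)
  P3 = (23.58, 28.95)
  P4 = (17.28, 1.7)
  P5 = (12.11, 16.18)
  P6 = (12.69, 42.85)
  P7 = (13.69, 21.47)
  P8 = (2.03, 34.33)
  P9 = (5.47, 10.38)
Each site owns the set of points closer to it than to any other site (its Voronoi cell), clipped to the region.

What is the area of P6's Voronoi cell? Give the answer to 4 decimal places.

Area of P6's cell: 317.8509

1. box [0,28]×[0,50]: [(0, 0) (28, 0) (28, 50) (0, 50)]
2. ⊥bis P6·P0 via (18.32,32.8): [(0, 22.5372) (28, 38.2227) (28, 50) (0, 50)]  |A|=549.3617
3. ⊥bis P6·P1 via (16.485,22.145): [(0, 22.5372) (28, 38.2227) (28, 50) (0, 50)]  |A|=549.3617
4. ⊥bis P6·P2 via (16.405,23.41): [(0, 22.5372) (28, 38.2227) (28, 50) (0, 50)]  |A|=549.3617
5. ⊥bis P6·P3 via (18.135,35.9): [(0, 22.5372) (3.7853, 24.6577) (28, 43.6288) (28, 50) (0, 50)]  |A|=483.9088
6. ⊥bis P6·P4 via (14.985,22.275): [(0, 22.5372) (3.7853, 24.6577) (28, 43.6288) (28, 50) (0, 50)]  |A|=483.9088
7. ⊥bis P6·P5 via (12.4,29.515): [(0, 29.7847) (10.0504, 29.5661) (28, 43.6288) (28, 50) (0, 50)]  |A|=444.8413
8. ⊥bis P6·P7 via (13.19,32.16): [(0, 31.5431) (13.3721, 32.1685) (28, 43.6288) (28, 50) (0, 50)]  |A|=419.6438
9. ⊥bis P6·P8 via (7.36,38.59): [(0, 47.7986) (12.5241, 32.1289) (13.3721, 32.1685) (28, 43.6288) (28, 50) (0, 50)]  |A|=317.8509
10. ⊥bis P6·P9 via (9.08,26.615): [(0, 47.7986) (12.5241, 32.1289) (13.3721, 32.1685) (28, 43.6288) (28, 50) (0, 50)]  |A|=317.8509
11. canonical 6-gon: [(0, 47.7986) (12.5241, 32.1289) (13.3721, 32.1685) (28, 43.6288) (28, 50) (0, 50)]
12. shoelace: 317.8509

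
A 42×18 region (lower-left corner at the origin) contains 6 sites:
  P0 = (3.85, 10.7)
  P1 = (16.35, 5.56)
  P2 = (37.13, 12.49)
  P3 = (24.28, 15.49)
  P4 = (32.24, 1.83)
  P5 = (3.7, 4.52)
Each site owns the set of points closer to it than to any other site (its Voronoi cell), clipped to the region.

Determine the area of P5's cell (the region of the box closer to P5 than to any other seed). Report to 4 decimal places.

1. box [0,42]×[0,18]: [(0, 0) (42, 0) (42, 18) (0, 18)]
2. ⊥bis P5·P0 via (3.775,7.61): [(0, 7.7016) (0, 0) (42, 0) (42, 6.6822)]  |A|=302.0605
3. ⊥bis P5·P1 via (10.025,5.04): [(9.8258, 7.4631) (0, 7.7016) (0, 0) (10.4394, 0)]  |A|=76.7924
4. ⊥bis P5·P2 via (20.415,8.505): [(9.8258, 7.4631) (0, 7.7016) (0, 0) (10.4394, 0)]  |A|=76.7924
5. ⊥bis P5·P3 via (13.99,10.005): [(9.8258, 7.4631) (0, 7.7016) (0, 0) (10.4394, 0)]  |A|=76.7924
6. ⊥bis P5·P4 via (17.97,3.175): [(9.8258, 7.4631) (0, 7.7016) (0, 0) (10.4394, 0)]  |A|=76.7924
7. canonical 4-gon: [(9.8258, 7.4631) (0, 7.7016) (0, 0) (10.4394, 0)]
8. shoelace: 76.7924

Area of P5's cell: 76.7924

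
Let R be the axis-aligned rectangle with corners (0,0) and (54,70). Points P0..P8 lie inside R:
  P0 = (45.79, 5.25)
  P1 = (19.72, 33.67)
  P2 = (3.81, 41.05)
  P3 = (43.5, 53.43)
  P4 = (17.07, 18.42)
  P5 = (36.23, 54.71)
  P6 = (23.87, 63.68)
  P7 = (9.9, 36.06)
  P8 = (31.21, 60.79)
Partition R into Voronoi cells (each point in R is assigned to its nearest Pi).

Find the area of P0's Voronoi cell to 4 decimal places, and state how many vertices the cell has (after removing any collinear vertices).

Area of P0's cell: 613.0055 (5 vertices)

1. box [0,54]×[0,70]: [(0, 0) (54, 0) (54, 70) (0, 70)]
2. ⊥bis P0·P1 via (32.755,19.46): [(11.5408, 0) (54, 0) (54, 38.9483)]  |A|=826.8558
3. ⊥bis P0·P2 via (24.8,23.15): [(11.5408, 0) (54, 0) (54, 38.9483)]  |A|=826.8558
4. ⊥bis P0·P3 via (44.645,29.34): [(43.4644, 29.2839) (11.5408, 0) (54, 0) (54, 29.7846)]  |A|=778.5837
5. ⊥bis P0·P4 via (31.43,11.835): [(43.4644, 29.2839) (36.5033, 22.8983) (26.0029, 0) (54, 0) (54, 29.7846)]  |A|=613.0055
6. ⊥bis P0·P5 via (41.01,29.98): [(43.4644, 29.2839) (36.5033, 22.8983) (26.0029, 0) (54, 0) (54, 29.7846)]  |A|=613.0055
7. ⊥bis P0·P6 via (34.83,34.465): [(43.4644, 29.2839) (36.5033, 22.8983) (26.0029, 0) (54, 0) (54, 29.7846)]  |A|=613.0055
8. ⊥bis P0·P7 via (27.845,20.655): [(43.4644, 29.2839) (36.5033, 22.8983) (26.0029, 0) (54, 0) (54, 29.7846)]  |A|=613.0055
9. ⊥bis P0·P8 via (38.5,33.02): [(43.4644, 29.2839) (36.5033, 22.8983) (26.0029, 0) (54, 0) (54, 29.7846)]  |A|=613.0055
10. canonical 5-gon: [(43.4644, 29.2839) (36.5033, 22.8983) (26.0029, 0) (54, 0) (54, 29.7846)]
11. shoelace: 613.0055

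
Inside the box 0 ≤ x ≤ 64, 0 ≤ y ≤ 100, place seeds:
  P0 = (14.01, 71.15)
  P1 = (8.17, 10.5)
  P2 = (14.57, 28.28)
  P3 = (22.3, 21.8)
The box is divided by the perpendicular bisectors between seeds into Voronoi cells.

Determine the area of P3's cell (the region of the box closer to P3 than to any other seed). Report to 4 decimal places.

Area of P3's cell: 2044.0227

1. box [0,64]×[0,100]: [(0, 0) (64, 0) (64, 100) (0, 100)]
2. ⊥bis P3·P0 via (18.155,46.475): [(0, 43.4253) (0, 0) (64, 0) (64, 54.1762)]  |A|=3123.2471
3. ⊥bis P3·P1 via (15.235,16.15): [(0, 43.4253) (0, 35.2005) (28.1504, 0) (64, 0) (64, 54.1762)]  |A|=2627.7926
4. ⊥bis P3·P2 via (18.435,25.04): [(39.3948, 50.0429) (13.1589, 18.7461) (28.1504, 0) (64, 0) (64, 54.1762)]  |A|=2044.0227
5. canonical 5-gon: [(39.3948, 50.0429) (13.1589, 18.7461) (28.1504, 0) (64, 0) (64, 54.1762)]
6. shoelace: 2044.0227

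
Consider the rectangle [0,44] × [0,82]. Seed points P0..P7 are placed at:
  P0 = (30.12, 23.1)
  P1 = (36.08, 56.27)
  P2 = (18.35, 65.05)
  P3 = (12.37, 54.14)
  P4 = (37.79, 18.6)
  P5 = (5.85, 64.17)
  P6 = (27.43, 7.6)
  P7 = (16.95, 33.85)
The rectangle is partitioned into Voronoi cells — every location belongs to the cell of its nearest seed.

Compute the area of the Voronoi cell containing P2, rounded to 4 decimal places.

Area of P2's cell: 486.1373

1. box [0,44]×[0,82]: [(0, 0) (44, 0) (44, 82) (0, 82)]
2. ⊥bis P2·P0 via (24.235,44.075): [(0, 37.2753) (44, 49.6205) (44, 82) (0, 82)]  |A|=1696.2915
3. ⊥bis P2·P1 via (27.215,60.66): [(0, 37.2753) (18.1576, 42.3699) (37.7827, 82) (0, 82)]  |A|=1154.7134
4. ⊥bis P2·P3 via (15.36,59.595): [(0, 68.0141) (24.2693, 54.7116) (37.7827, 82) (0, 82)]  |A|=685.2281
5. ⊥bis P2·P4 via (28.07,41.825): [(0, 68.0141) (24.2693, 54.7116) (37.7827, 82) (0, 82)]  |A|=685.2281
6. ⊥bis P2·P5 via (12.1,64.61): [(12.3364, 61.2523) (24.2693, 54.7116) (37.7827, 82) (10.8757, 82)]  |A|=486.1373
7. ⊥bis P2·P6 via (22.89,36.325): [(12.3364, 61.2523) (24.2693, 54.7116) (37.7827, 82) (10.8757, 82)]  |A|=486.1373
8. ⊥bis P2·P7 via (17.65,49.45): [(12.3364, 61.2523) (24.2693, 54.7116) (37.7827, 82) (10.8757, 82)]  |A|=486.1373
9. canonical 4-gon: [(12.3364, 61.2523) (24.2693, 54.7116) (37.7827, 82) (10.8757, 82)]
10. shoelace: 486.1373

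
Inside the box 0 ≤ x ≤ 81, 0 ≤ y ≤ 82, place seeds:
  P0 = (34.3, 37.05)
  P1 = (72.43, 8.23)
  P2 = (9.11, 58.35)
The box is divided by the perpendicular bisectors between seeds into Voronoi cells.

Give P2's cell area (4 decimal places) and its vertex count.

Area of P2's cell: 1520.4584 (3 vertices)

1. box [0,81]×[0,82]: [(0, 0) (81, 0) (81, 82) (0, 82)]
2. ⊥bis P2·P0 via (21.705,47.7): [(0, 22.031) (50.7082, 82) (0, 82)]  |A|=1520.4584
3. ⊥bis P2·P1 via (40.77,33.29): [(0, 22.031) (50.7082, 82) (0, 82)]  |A|=1520.4584
4. canonical 3-gon: [(0, 22.031) (50.7082, 82) (0, 82)]
5. shoelace: 1520.4584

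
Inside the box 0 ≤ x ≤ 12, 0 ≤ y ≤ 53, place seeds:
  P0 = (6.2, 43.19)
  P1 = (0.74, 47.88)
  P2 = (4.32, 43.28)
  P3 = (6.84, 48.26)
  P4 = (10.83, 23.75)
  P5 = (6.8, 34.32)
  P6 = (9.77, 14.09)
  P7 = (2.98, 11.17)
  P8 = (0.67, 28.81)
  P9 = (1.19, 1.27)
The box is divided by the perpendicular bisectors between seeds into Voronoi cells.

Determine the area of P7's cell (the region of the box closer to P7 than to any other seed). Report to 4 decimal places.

1. box [0,12]×[0,53]: [(0, 0) (12, 0) (12, 53) (0, 53)]
2. ⊥bis P7·P0 via (4.59,27.18): [(0, 27.6416) (0, 0) (12, 0) (12, 26.4348)]  |A|=324.4585
3. ⊥bis P7·P1 via (1.86,29.525): [(0, 27.6416) (0, 0) (12, 0) (12, 26.4348)]  |A|=324.4585
4. ⊥bis P7·P2 via (3.65,27.225): [(4.4919, 27.1899) (0, 27.3773) (0, 0) (12, 0) (12, 26.4348)]  |A|=323.865
5. ⊥bis P7·P3 via (4.91,29.715): [(4.4919, 27.1899) (0, 27.3773) (0, 0) (12, 0) (12, 26.4348)]  |A|=323.865
6. ⊥bis P7·P4 via (6.905,17.46): [(0, 21.7688) (0, 0) (12, 0) (12, 14.2807)]  |A|=216.2967
7. ⊥bis P7·P5 via (4.89,22.745): [(0, 21.7688) (0, 0) (12, 0) (12, 14.2807)]  |A|=216.2967
8. ⊥bis P7·P6 via (6.375,12.63): [(3.3417, 19.6835) (0, 21.7688) (0, 0) (11.8065, 0)]  |A|=152.5684
9. ⊥bis P7·P8 via (1.825,19.99): [(3.3417, 19.6835) (2.6727, 20.101) (0, 19.751) (0, 0) (11.8065, 0)]  |A|=149.872
10. ⊥bis P7·P9 via (2.085,6.22): [(9.7257, 4.8385) (3.3417, 19.6835) (2.6727, 20.101) (0, 19.751) (0, 6.597)]  |A|=89.2291
11. canonical 5-gon: [(9.7257, 4.8385) (3.3417, 19.6835) (2.6727, 20.101) (0, 19.751) (0, 6.597)]
12. shoelace: 89.2291

Area of P7's cell: 89.2291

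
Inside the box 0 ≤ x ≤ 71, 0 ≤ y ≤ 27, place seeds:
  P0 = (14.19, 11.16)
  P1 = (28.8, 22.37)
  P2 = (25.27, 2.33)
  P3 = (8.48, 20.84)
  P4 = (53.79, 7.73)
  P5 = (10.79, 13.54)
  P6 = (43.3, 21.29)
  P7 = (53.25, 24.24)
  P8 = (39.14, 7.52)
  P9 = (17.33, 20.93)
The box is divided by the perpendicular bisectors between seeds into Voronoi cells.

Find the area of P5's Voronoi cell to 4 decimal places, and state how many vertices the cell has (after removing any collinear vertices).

1. box [0,71]×[0,27]: [(0, 0) (71, 0) (71, 27) (0, 27)]
2. ⊥bis P5·P0 via (12.49,12.35): [(0, 0) (3.845, 0) (22.745, 27) (0, 27)]  |A|=358.965
3. ⊥bis P5·P1 via (19.795,17.955): [(0, 0) (3.845, 0) (18.4021, 20.7959) (15.3604, 27) (0, 27)]  |A|=336.0576
4. ⊥bis P5·P2 via (18.03,7.935): [(0, 0) (3.845, 0) (18.4021, 20.7959) (15.3604, 27) (0, 27)]  |A|=336.0576
5. ⊥bis P5·P3 via (9.635,17.19): [(0, 14.1411) (0, 0) (3.845, 0) (17.6543, 19.7276)]  |A|=162.7524
6. ⊥bis P5·P4 via (32.29,10.635): [(0, 14.1411) (0, 0) (3.845, 0) (17.6543, 19.7276)]  |A|=162.7524
7. ⊥bis P5·P6 via (27.045,17.415): [(0, 14.1411) (0, 0) (3.845, 0) (17.6543, 19.7276)]  |A|=162.7524
8. ⊥bis P5·P7 via (32.02,18.89): [(0, 14.1411) (0, 0) (3.845, 0) (17.6543, 19.7276)]  |A|=162.7524
9. ⊥bis P5·P8 via (24.965,10.53): [(0, 14.1411) (0, 0) (3.845, 0) (17.6543, 19.7276)]  |A|=162.7524
10. ⊥bis P5·P9 via (14.06,17.235): [(12.932, 18.2333) (0, 14.1411) (0, 0) (3.845, 0) (15.202, 16.2243)]  |A|=156.3127
11. canonical 5-gon: [(12.932, 18.2333) (0, 14.1411) (0, 0) (3.845, 0) (15.202, 16.2243)]
12. shoelace: 156.3127

Area of P5's cell: 156.3127 (5 vertices)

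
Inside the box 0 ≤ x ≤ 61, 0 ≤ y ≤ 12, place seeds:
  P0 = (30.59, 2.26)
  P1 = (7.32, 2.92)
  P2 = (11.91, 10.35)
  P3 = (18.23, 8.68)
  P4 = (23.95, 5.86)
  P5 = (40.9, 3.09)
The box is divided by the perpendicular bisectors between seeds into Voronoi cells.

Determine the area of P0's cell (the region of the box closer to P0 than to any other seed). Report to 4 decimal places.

Area of P0's cell: 85.8662

1. box [0,61]×[0,12]: [(0, 0) (61, 0) (61, 12) (0, 12)]
2. ⊥bis P0·P1 via (18.955,2.59): [(18.8815, 0) (61, 0) (61, 12) (19.2219, 12)]  |A|=503.3794
3. ⊥bis P0·P2 via (21.25,6.305): [(18.9069, 0.8948) (18.8815, 0) (61, 0) (61, 12) (23.7164, 12)]  |A|=478.4231
4. ⊥bis P0·P3 via (24.41,5.47): [(21.5688, 0) (61, 0) (61, 12) (27.8018, 12)]  |A|=435.7765
5. ⊥bis P0·P4 via (27.27,4.06): [(25.0688, 0) (61, 0) (61, 12) (31.5748, 12)]  |A|=392.1383
6. ⊥bis P0·P5 via (35.745,2.675): [(25.0688, 0) (35.9603, 0) (34.9943, 12) (31.5748, 12)]  |A|=85.8662
7. canonical 4-gon: [(25.0688, 0) (35.9603, 0) (34.9943, 12) (31.5748, 12)]
8. shoelace: 85.8662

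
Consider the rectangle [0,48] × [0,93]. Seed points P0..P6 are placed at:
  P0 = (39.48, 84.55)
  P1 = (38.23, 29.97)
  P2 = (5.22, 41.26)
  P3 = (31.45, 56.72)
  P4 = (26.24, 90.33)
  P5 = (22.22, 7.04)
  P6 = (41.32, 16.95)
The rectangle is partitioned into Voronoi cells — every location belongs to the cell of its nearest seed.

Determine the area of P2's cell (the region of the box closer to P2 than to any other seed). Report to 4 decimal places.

1. box [0,48]×[0,93]: [(0, 0) (48, 0) (48, 93) (0, 93)]
2. ⊥bis P2·P0 via (22.35,62.905): [(0, 80.5929) (0, 0) (48, 0) (48, 42.6054)]  |A|=2956.7606
3. ⊥bis P2·P1 via (21.725,35.615): [(29.2036, 57.481) (0, 80.5929) (0, 0) (9.544, 0)]  |A|=1451.1016
4. ⊥bis P2·P3 via (18.335,48.99): [(23.3749, 40.4391) (0, 80.0978) (0, 0) (9.544, 0)]  |A|=1129.1165
5. ⊥bis P2·P4 via (15.73,65.795): [(23.3749, 40.4391) (5.9645, 69.9782) (0, 72.5332) (0, 0) (9.544, 0)]  |A|=1106.5569
6. ⊥bis P2·P5 via (13.72,24.15): [(18.6397, 26.594) (23.3749, 40.4391) (5.9645, 69.9782) (0, 72.5332) (0, 17.3341)]  |A|=818.0987
7. ⊥bis P2·P6 via (23.27,29.105): [(18.6397, 26.594) (23.3749, 40.4391) (5.9645, 69.9782) (0, 72.5332) (0, 17.3341)]  |A|=818.0987
8. canonical 5-gon: [(18.6397, 26.594) (23.3749, 40.4391) (5.9645, 69.9782) (0, 72.5332) (0, 17.3341)]
9. shoelace: 818.0987

Area of P2's cell: 818.0987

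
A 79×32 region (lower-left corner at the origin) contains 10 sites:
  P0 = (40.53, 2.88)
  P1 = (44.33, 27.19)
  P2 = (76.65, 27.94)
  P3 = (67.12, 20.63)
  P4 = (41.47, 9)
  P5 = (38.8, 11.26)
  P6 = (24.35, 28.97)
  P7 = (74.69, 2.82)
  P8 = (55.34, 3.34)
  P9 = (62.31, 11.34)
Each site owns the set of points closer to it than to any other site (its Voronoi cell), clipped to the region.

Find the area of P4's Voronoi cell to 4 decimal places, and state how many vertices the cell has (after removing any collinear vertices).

1. box [0,79]×[0,32]: [(0, 0) (79, 0) (79, 32) (0, 32)]
2. ⊥bis P4·P0 via (41,5.94): [(0, 12.2374) (79, 0.1034) (79, 32) (0, 32)]  |A|=2040.539
3. ⊥bis P4·P1 via (42.9,18.095): [(0, 24.8401) (0, 12.2374) (79, 0.1034) (79, 12.419)]  |A|=984.2758
4. ⊥bis P4·P2 via (59.06,18.47): [(60.775, 15.2845) (0, 24.8401) (0, 12.2374) (68.042, 1.7865)]  |A|=804.2091
5. ⊥bis P4·P3 via (54.295,14.815): [(53.5684, 16.4176) (0, 24.8401) (0, 12.2374) (59.6154, 3.0808)]  |A|=707.4101
6. ⊥bis P4·P5 via (40.135,10.13): [(53.5684, 16.4176) (46.4098, 17.5432) (37.096, 6.5396) (59.6154, 3.0808)]  |A|=184.3375
7. ⊥bis P4·P6 via (32.91,18.985): [(53.5684, 16.4176) (46.4098, 17.5432) (37.096, 6.5396) (59.6154, 3.0808)]  |A|=184.3375
8. ⊥bis P4·P7 via (58.08,5.91): [(58.1535, 6.3051) (53.5684, 16.4176) (46.4098, 17.5432) (37.096, 6.5396) (57.6109, 3.3886)]  |A|=181.331
9. ⊥bis P4·P8 via (48.405,6.17): [(52.646, 16.5626) (46.4098, 17.5432) (37.096, 6.5396) (47.8799, 4.8833)]  |A|=105.7981
10. ⊥bis P4·P9 via (51.89,10.17): [(51.4902, 13.7304) (51.1457, 16.7985) (46.4098, 17.5432) (37.096, 6.5396) (47.8799, 4.8833)]  |A|=103.5373
11. canonical 5-gon: [(51.4902, 13.7304) (51.1457, 16.7985) (46.4098, 17.5432) (37.096, 6.5396) (47.8799, 4.8833)]
12. shoelace: 103.5373

Area of P4's cell: 103.5373 (5 vertices)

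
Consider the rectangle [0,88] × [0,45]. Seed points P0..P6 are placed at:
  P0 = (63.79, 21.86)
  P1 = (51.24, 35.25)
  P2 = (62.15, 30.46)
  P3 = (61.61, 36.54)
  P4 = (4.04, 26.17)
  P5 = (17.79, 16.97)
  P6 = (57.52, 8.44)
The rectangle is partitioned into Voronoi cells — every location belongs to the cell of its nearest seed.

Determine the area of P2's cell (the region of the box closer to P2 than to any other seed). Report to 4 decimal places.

Area of P2's cell: 217.8135

1. box [0,88]×[0,45]: [(0, 0) (88, 0) (88, 45) (0, 45)]
2. ⊥bis P2·P0 via (62.97,26.16): [(0, 14.1518) (88, 30.9332) (88, 45) (0, 45)]  |A|=1976.2631
3. ⊥bis P2·P1 via (56.695,32.855): [(52.9136, 24.2423) (88, 30.9332) (88, 45) (62.0272, 45)]  |A|=516.3452
4. ⊥bis P2·P3 via (61.88,33.5): [(56.7793, 33.047) (52.9136, 24.2423) (88, 30.9332) (88, 35.8199)]  |A|=217.8135
5. ⊥bis P2·P4 via (33.095,28.315): [(56.7793, 33.047) (52.9136, 24.2423) (88, 30.9332) (88, 35.8199)]  |A|=217.8135
6. ⊥bis P2·P5 via (39.97,23.715): [(56.7793, 33.047) (52.9136, 24.2423) (88, 30.9332) (88, 35.8199)]  |A|=217.8135
7. ⊥bis P2·P6 via (59.835,19.45): [(56.7793, 33.047) (52.9136, 24.2423) (88, 30.9332) (88, 35.8199)]  |A|=217.8135
8. canonical 4-gon: [(56.7793, 33.047) (52.9136, 24.2423) (88, 30.9332) (88, 35.8199)]
9. shoelace: 217.8135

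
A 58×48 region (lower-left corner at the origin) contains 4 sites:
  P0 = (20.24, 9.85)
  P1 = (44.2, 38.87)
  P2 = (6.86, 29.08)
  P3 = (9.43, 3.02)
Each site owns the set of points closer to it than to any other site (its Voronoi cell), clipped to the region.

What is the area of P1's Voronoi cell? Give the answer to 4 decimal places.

1. box [0,58]×[0,48]: [(0, 0) (58, 0) (58, 48) (0, 48)]
2. ⊥bis P1·P0 via (32.22,24.36): [(58, 3.0751) (58, 48) (3.5876, 48)]  |A|=1222.2372
3. ⊥bis P1·P2 via (25.53,33.975): [(26.8991, 28.7531) (58, 3.0751) (58, 48) (21.8529, 48)]  |A|=1046.4626
4. ⊥bis P1·P3 via (26.815,20.945): [(26.8991, 28.7531) (58, 3.0751) (58, 48) (21.8529, 48)]  |A|=1046.4626
5. canonical 4-gon: [(26.8991, 28.7531) (58, 3.0751) (58, 48) (21.8529, 48)]
6. shoelace: 1046.4626

Area of P1's cell: 1046.4626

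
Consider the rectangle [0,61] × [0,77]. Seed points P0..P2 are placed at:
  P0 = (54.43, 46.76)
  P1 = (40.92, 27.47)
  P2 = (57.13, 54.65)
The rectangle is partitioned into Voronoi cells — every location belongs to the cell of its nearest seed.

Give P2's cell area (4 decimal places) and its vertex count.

1. box [0,61]×[0,77]: [(0, 0) (61, 0) (61, 77) (0, 77)]
2. ⊥bis P2·P0 via (55.78,50.705): [(0, 69.7932) (61, 48.9187) (61, 77) (0, 77)]  |A|=1076.287
3. ⊥bis P2·P1 via (49.025,41.06): [(0, 70.2982) (1.9868, 69.1133) (61, 48.9187) (61, 77) (0, 77)]  |A|=1075.7853
4. canonical 5-gon: [(0, 70.2982) (1.9868, 69.1133) (61, 48.9187) (61, 77) (0, 77)]
5. shoelace: 1075.7853

Area of P2's cell: 1075.7853 (5 vertices)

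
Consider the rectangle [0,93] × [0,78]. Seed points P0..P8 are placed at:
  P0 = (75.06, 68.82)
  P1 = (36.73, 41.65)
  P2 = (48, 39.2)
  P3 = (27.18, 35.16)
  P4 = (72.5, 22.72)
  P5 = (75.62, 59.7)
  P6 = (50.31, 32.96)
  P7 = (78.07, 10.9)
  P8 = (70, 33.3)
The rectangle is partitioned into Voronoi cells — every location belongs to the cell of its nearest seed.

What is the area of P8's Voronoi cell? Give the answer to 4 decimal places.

1. box [0,93]×[0,78]: [(0, 0) (93, 0) (93, 78) (0, 78)]
2. ⊥bis P8·P0 via (72.53,51.06): [(0, 61.3923) (0, 0) (93, 0) (93, 48.1439)]  |A|=5093.4335
3. ⊥bis P8·P1 via (53.365,37.475): [(57.3184, 53.227) (43.9596, 0) (93, 0) (93, 48.1439)]  |A|=2164.0618
4. ⊥bis P8·P2 via (59,36.25): [(63.3235, 52.3715) (49.2784, 0) (93, 0) (93, 48.1439)]  |A|=1859.2549
5. ⊥bis P8·P3 via (48.59,34.23): [(63.3235, 52.3715) (49.2784, 0) (93, 0) (93, 48.1439)]  |A|=1859.2549
6. ⊥bis P8·P4 via (71.25,28.01): [(63.3235, 52.3715) (55.8119, 24.362) (93, 33.1494) (93, 48.1439)]  |A|=710.2988
7. ⊥bis P8·P5 via (72.81,46.5): [(62.3462, 48.7275) (55.8119, 24.362) (93, 33.1494) (93, 42.202)]  |A|=563.0906
8. ⊥bis P8·P6 via (60.155,33.13): [(62.3462, 48.7275) (60.0345, 40.1075) (60.2881, 25.4198) (93, 33.1494) (93, 42.202)]  |A|=530.0833
9. ⊥bis P8·P7 via (74.035,22.1): [(62.3462, 48.7275) (60.0345, 40.1075) (60.2881, 25.4198) (93, 33.1494) (93, 42.202)]  |A|=530.0833
10. canonical 5-gon: [(62.3462, 48.7275) (60.0345, 40.1075) (60.2881, 25.4198) (93, 33.1494) (93, 42.202)]
11. shoelace: 530.0833

Area of P8's cell: 530.0833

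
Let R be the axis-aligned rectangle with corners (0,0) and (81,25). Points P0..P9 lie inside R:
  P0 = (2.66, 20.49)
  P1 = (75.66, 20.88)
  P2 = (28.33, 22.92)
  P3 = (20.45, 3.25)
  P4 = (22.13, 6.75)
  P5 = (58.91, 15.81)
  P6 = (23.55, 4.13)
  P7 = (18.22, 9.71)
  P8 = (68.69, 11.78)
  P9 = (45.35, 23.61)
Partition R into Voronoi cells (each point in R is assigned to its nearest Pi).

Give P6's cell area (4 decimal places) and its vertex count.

1. box [0,81]×[0,25]: [(0, 0) (81, 0) (81, 25) (0, 25)]
2. ⊥bis P6·P0 via (13.105,12.31): [(3.4644, 0) (81, 0) (81, 25) (23.0432, 25)]  |A|=1693.655
3. ⊥bis P6·P1 via (49.605,12.505): [(3.4644, 0) (53.6245, 0) (45.5887, 25) (23.0432, 25)]  |A|=908.8202
4. ⊥bis P6·P2 via (25.94,13.525): [(16.0307, 16.0458) (3.4644, 0) (53.6245, 0) (51.3554, 7.0596)]  |A|=516.923
5. ⊥bis P6·P3 via (22,3.69): [(18.6842, 15.3708) (23.0475, 0) (53.6245, 0) (51.3554, 7.0596)]  |A|=340.8897
6. ⊥bis P6·P4 via (22.84,5.44): [(33.9825, 11.4791) (21.6815, 4.8121) (23.0475, 0) (53.6245, 0) (51.3554, 7.0596)]  |A|=265.9566
7. ⊥bis P6·P5 via (41.23,9.97): [(41.3507, 9.6047) (33.9825, 11.4791) (21.6815, 4.8121) (23.0475, 0) (44.5233, 0)]  |A|=189.8224
8. ⊥bis P6·P7 via (20.885,6.92): [(41.3507, 9.6047) (33.9825, 11.4791) (21.6815, 4.8121) (23.0475, 0) (44.5233, 0)]  |A|=189.8224
9. ⊥bis P6·P8 via (46.12,7.955): [(41.3507, 9.6047) (33.9825, 11.4791) (21.6815, 4.8121) (23.0475, 0) (44.5233, 0)]  |A|=189.8224
10. ⊥bis P6·P9 via (34.45,13.87): [(43.1623, 4.1201) (37.3526, 10.6218) (33.9825, 11.4791) (21.6815, 4.8121) (23.0475, 0) (44.5233, 0)]  |A|=179.7797
11. canonical 6-gon: [(43.1623, 4.1201) (37.3526, 10.6218) (33.9825, 11.4791) (21.6815, 4.8121) (23.0475, 0) (44.5233, 0)]
12. shoelace: 179.7797

Area of P6's cell: 179.7797 (6 vertices)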